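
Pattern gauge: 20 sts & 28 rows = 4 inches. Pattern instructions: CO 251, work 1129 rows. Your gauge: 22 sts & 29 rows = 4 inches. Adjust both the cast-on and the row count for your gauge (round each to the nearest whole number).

Cast on 276 stitches; work 1169 rows.

Stitches: 251 × 22/20 = 276.10 → 276.
Rows: 1129 × 29/28 = 1169.32 → 1169.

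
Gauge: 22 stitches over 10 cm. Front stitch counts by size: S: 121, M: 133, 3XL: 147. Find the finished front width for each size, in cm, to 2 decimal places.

S 55.00 cm; M 60.45 cm; 3XL 66.82 cm.

22/10 = 2.2 sts per cm.
S: 121 / 2.2 = 55.000 → 55.00 cm.
M: 133 / 2.2 = 60.455 → 60.45 cm.
3XL: 147 / 2.2 = 66.818 → 66.82 cm.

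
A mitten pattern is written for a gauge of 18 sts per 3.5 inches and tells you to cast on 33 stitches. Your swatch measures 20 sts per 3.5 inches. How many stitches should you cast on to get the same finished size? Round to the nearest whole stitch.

CO 37 sts.

Scale factor = 20 / 18 = 1.111.
33 × 20 / 18 = 36.67 sts.
→ 37 sts.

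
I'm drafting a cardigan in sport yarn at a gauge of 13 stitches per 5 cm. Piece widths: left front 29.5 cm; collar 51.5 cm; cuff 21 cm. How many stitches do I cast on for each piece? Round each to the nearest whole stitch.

Rate = 13/5 = 2.6 sts per cm.
left front: 29.5 × 2.6 = 76.70 → 77.
collar: 51.5 × 2.6 = 133.90 → 134.
cuff: 21 × 2.6 = 54.60 → 55.

left front 77; collar 134; cuff 55.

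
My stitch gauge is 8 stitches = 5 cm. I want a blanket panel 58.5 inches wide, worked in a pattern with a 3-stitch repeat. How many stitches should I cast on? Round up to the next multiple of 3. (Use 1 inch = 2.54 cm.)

Cast on 240 stitches.

58.5 in = 58.5 × 2.54 = 148.59 cm.
8 / 5 = 1.6 sts/cm.
148.59 × 1.6 = 237.74 sts.
→ 240.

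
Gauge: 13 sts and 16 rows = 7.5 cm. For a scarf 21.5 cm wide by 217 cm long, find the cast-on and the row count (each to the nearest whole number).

Stitch gauge = 13/7.5 = 1.733 sts/cm; 21.5 × 1.733 = 37.27 → 37 sts.
Row gauge = 16/7.5 = 2.133 rows/cm; 217 × 2.133 = 462.93 → 463 rows.

Cast on 37 stitches and work 463 rows.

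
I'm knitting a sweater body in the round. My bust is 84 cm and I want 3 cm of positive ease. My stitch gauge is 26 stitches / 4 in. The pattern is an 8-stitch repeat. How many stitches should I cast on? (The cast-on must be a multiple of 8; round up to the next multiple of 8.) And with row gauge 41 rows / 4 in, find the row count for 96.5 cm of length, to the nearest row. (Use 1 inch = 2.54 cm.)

Finished = 84 + 3 = 87 cm.
87 cm × 1/2.54 = 34.25 inches.
26/4 = 6.5 sts per in; 34.25 × 6.5 = 222.64 sts.
Next multiple of 8 → 224.
96.5 cm = 37.99 inches; × 10.25 = 389.42 → 389 rows.

Cast on 224 stitches; work 389 rows.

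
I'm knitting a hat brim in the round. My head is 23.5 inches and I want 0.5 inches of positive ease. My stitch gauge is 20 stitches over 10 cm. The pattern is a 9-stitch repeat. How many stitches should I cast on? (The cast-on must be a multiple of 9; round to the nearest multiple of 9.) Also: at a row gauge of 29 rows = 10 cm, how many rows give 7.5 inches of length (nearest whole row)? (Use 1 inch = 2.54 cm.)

Cast on 126 stitches; work 55 rows.

Finished = 23.5 + 0.5 = 24 inches.
24 inches × 2.54 = 60.96 cm.
20/10 = 2 sts per cm; 60.96 × 2 = 121.92 sts.
Nearest multiple of 9 → 126.
7.5 inches = 19.05 cm; × 2.9 = 55.24 → 55 rows.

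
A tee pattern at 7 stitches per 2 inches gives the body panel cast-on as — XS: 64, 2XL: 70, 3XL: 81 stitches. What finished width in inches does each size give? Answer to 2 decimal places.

7/2 = 3.5 sts per in.
XS: 64 / 3.5 = 18.286 → 18.29 in.
2XL: 70 / 3.5 = 20.000 → 20.00 in.
3XL: 81 / 3.5 = 23.143 → 23.14 in.

XS 18.29 inches; 2XL 20.00 inches; 3XL 23.14 inches.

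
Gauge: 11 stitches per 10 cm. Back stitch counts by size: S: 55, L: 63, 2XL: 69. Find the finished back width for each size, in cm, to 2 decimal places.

S 50.00 cm; L 57.27 cm; 2XL 62.73 cm.

11/10 = 1.1 sts per cm.
S: 55 / 1.1 = 50.000 → 50.00 cm.
L: 63 / 1.1 = 57.273 → 57.27 cm.
2XL: 69 / 1.1 = 62.727 → 62.73 cm.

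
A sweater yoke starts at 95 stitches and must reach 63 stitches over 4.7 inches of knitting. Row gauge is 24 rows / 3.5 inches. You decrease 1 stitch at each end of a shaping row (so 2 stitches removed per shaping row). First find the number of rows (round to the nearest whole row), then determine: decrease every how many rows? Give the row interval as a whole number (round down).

Rows = 4.7 × 6.857 = 32.2 → 32 rows.
Stitches to remove: 32 → 16 shaping rows (at 2 st each).
32 / 16 = 2.00 → every 2 rows.

Decrease every 2nd row.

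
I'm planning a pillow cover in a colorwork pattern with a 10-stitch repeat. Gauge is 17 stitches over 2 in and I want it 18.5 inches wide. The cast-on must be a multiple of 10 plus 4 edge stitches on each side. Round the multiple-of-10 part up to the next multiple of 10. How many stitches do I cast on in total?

Cast on 158 stitches.

17 / 2 = 8.5 sts per inch.
18.5 × 8.5 = 157.25 sts.
Less 8 edge sts → 149.25 for the repeat.
Next multiple of 10: 150.
Add back 8 edge sts → 158.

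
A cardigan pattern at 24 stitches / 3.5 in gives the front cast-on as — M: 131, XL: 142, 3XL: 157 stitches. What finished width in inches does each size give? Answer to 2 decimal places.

24/3.5 = 6.857 sts per in.
M: 131 / 6.857 = 19.104 → 19.10 in.
XL: 142 / 6.857 = 20.708 → 20.71 in.
3XL: 157 / 6.857 = 22.896 → 22.90 in.

M 19.10 inches; XL 20.71 inches; 3XL 22.90 inches.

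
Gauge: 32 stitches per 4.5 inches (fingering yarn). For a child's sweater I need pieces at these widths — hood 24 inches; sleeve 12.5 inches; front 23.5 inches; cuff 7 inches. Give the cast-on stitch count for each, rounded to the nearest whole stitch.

hood 171; sleeve 89; front 167; cuff 50.

Rate = 32/4.5 = 7.111 sts per in.
hood: 24 × 7.111 = 170.67 → 171.
sleeve: 12.5 × 7.111 = 88.89 → 89.
front: 23.5 × 7.111 = 167.11 → 167.
cuff: 7 × 7.111 = 49.78 → 50.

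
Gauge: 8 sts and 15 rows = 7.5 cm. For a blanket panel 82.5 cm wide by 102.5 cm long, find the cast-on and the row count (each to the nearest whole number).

Stitch gauge = 8/7.5 = 1.067 sts/cm; 82.5 × 1.067 = 88.00 → 88 sts.
Row gauge = 15/7.5 = 2 rows/cm; 102.5 × 2 = 205.00 → 205 rows.

Cast on 88 stitches and work 205 rows.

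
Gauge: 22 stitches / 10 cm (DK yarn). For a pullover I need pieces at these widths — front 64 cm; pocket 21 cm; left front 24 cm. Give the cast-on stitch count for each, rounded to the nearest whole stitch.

front 141; pocket 46; left front 53.

Rate = 22/10 = 2.2 sts per cm.
front: 64 × 2.2 = 140.80 → 141.
pocket: 21 × 2.2 = 46.20 → 46.
left front: 24 × 2.2 = 52.80 → 53.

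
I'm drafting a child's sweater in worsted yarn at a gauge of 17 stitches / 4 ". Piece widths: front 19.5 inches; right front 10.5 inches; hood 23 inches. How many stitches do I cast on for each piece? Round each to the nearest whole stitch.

front 83; right front 45; hood 98.

Rate = 17/4 = 4.25 sts per in.
front: 19.5 × 4.25 = 82.88 → 83.
right front: 10.5 × 4.25 = 44.62 → 45.
hood: 23 × 4.25 = 97.75 → 98.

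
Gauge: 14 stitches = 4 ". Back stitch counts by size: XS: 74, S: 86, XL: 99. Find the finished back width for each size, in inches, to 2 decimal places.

XS 21.14 inches; S 24.57 inches; XL 28.29 inches.

14/4 = 3.5 sts per in.
XS: 74 / 3.5 = 21.143 → 21.14 in.
S: 86 / 3.5 = 24.571 → 24.57 in.
XL: 99 / 3.5 = 28.286 → 28.29 in.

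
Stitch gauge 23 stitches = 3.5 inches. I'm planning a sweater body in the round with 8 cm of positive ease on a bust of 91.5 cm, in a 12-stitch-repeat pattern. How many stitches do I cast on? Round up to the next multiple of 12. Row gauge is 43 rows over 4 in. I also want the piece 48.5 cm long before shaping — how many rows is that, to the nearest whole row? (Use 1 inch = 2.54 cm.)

Cast on 264 stitches; work 205 rows.

Finished = 91.5 + 8 = 99.5 cm.
99.5 cm × 1/2.54 = 39.17 inches.
23/3.5 = 6.571 sts per in; 39.17 × 6.571 = 257.42 sts.
Next multiple of 12 → 264.
48.5 cm = 19.09 inches; × 10.75 = 205.27 → 205 rows.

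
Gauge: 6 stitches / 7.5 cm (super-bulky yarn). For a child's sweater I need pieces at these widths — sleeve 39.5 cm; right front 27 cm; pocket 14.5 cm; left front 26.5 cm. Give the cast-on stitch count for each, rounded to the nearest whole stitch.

Rate = 6/7.5 = 0.8 sts per cm.
sleeve: 39.5 × 0.8 = 31.60 → 32.
right front: 27 × 0.8 = 21.60 → 22.
pocket: 14.5 × 0.8 = 11.60 → 12.
left front: 26.5 × 0.8 = 21.20 → 21.

sleeve 32; right front 22; pocket 12; left front 21.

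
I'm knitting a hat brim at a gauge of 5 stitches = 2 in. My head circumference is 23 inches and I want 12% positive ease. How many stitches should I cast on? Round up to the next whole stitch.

Finished = 23 × 1.12 = 25.76 in.
5 / 2 = 2.5 sts per inch.
25.76 × 2.5 = 64.40 sts.
→ 65 sts.

CO 65 sts.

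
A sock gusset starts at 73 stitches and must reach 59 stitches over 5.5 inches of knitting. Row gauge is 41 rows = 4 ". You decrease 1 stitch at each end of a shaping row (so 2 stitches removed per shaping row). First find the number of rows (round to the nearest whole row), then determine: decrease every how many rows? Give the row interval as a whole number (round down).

Decrease every 8th row.

Rows = 5.5 × 10.25 = 56.4 → 56 rows.
Stitches to remove: 14 → 7 shaping rows (at 2 st each).
56 / 7 = 8.00 → every 8 rows.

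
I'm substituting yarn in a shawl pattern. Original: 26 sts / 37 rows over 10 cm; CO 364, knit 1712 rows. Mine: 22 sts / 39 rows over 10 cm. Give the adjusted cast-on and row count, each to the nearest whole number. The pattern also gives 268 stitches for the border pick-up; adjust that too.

Stitches: 364 × 22/26 = 308.00 → 308.
Rows: 1712 × 39/37 = 1804.54 → 1805.
border pick-up: 268 × 22/26 = 226.77 → 227.

Cast on 308 stitches; work 1805 rows; border pick-up 227 stitches.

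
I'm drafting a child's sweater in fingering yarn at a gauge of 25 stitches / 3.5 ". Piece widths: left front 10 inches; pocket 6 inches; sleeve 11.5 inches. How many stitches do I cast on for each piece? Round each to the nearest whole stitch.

left front 71; pocket 43; sleeve 82.

Rate = 25/3.5 = 7.143 sts per in.
left front: 10 × 7.143 = 71.43 → 71.
pocket: 6 × 7.143 = 42.86 → 43.
sleeve: 11.5 × 7.143 = 82.14 → 82.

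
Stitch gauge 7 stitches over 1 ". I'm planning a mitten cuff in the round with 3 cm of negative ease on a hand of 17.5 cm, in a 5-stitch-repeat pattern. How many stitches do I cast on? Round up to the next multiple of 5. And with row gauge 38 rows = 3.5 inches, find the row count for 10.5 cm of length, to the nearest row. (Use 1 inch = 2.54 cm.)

Finished = 17.5 − 3 = 14.5 cm.
14.5 cm × 1/2.54 = 5.71 inches.
7/1 = 7 sts per in; 5.71 × 7 = 39.96 sts.
Next multiple of 5 → 40.
10.5 cm = 4.13 inches; × 10.857 = 44.88 → 45 rows.

Cast on 40 stitches; work 45 rows.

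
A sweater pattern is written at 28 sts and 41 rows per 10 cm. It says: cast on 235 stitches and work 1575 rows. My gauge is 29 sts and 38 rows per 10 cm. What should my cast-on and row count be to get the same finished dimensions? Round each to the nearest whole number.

Stitches: 235 × 29/28 = 243.39 → 243.
Rows: 1575 × 38/41 = 1459.76 → 1460.

Cast on 243 stitches; work 1460 rows.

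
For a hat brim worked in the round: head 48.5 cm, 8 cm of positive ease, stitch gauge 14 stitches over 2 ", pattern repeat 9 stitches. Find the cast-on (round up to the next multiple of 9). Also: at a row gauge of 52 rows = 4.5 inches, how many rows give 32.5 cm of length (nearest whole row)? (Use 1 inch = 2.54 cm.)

Finished = 48.5 + 8 = 56.5 cm.
56.5 cm × 1/2.54 = 22.24 inches.
14/2 = 7 sts per in; 22.24 × 7 = 155.71 sts.
Next multiple of 9 → 162.
32.5 cm = 12.80 inches; × 11.556 = 147.86 → 148 rows.

Cast on 162 stitches; work 148 rows.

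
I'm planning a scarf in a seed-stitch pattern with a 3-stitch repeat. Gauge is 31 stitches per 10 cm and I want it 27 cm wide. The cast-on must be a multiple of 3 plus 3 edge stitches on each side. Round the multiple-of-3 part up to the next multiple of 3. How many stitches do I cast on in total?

84 stitches.

31 / 10 = 3.1 sts per cm.
27 × 3.1 = 83.70 sts.
Less 6 edge sts → 77.70 for the repeat.
Next multiple of 3: 78.
Add back 6 edge sts → 84.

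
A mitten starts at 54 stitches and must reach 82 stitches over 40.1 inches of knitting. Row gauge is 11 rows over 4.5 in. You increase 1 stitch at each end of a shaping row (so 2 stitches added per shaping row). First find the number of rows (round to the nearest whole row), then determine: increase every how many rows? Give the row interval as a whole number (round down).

Rows = 40.1 × 2.444 = 98.0 → 98 rows.
Stitches to add: 28 → 14 shaping rows (at 2 st each).
98 / 14 = 7.00 → every 7 rows.

Increase every 7th row.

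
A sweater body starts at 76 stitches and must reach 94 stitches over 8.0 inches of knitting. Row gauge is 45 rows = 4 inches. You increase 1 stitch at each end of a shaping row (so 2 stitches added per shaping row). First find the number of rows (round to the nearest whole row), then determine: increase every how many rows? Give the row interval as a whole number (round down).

Increase every 10th row.

Rows = 8.0 × 11.25 = 90.0 → 90 rows.
Stitches to add: 18 → 9 shaping rows (at 2 st each).
90 / 9 = 10.00 → every 10 rows.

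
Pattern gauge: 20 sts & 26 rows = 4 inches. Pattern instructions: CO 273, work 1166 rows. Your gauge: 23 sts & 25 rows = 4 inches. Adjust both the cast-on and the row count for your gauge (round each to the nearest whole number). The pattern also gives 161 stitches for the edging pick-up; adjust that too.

Cast on 314 stitches; work 1121 rows; edging pick-up 185 stitches.

Stitches: 273 × 23/20 = 313.95 → 314.
Rows: 1166 × 25/26 = 1121.15 → 1121.
edging pick-up: 161 × 23/20 = 185.15 → 185.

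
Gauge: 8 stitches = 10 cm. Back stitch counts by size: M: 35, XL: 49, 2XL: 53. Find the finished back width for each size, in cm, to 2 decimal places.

M 43.75 cm; XL 61.25 cm; 2XL 66.25 cm.

8/10 = 0.8 sts per cm.
M: 35 / 0.8 = 43.750 → 43.75 cm.
XL: 49 / 0.8 = 61.250 → 61.25 cm.
2XL: 53 / 0.8 = 66.250 → 66.25 cm.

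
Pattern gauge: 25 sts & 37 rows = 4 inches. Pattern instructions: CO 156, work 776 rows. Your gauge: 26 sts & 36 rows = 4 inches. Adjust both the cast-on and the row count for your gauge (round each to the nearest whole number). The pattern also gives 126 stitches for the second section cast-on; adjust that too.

Stitches: 156 × 26/25 = 162.24 → 162.
Rows: 776 × 36/37 = 755.03 → 755.
second section cast-on: 126 × 26/25 = 131.04 → 131.

Cast on 162 stitches; work 755 rows; second section cast-on 131 stitches.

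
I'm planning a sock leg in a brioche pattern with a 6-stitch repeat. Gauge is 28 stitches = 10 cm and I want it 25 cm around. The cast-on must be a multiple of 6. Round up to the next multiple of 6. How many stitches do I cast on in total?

28 / 10 = 2.8 sts per cm.
25 × 2.8 = 70.00 sts.
Next multiple of 6: 72.

Cast on 72 stitches.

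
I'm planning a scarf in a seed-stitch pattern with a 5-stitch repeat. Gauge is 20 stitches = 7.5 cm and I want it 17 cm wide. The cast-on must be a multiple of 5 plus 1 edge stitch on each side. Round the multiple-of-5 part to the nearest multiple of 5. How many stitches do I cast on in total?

20 / 7.5 = 2.667 sts per cm.
17 × 2.667 = 45.33 sts.
Less 2 edge sts → 43.33 for the repeat.
Nearest multiple of 5: 45.
Add back 2 edge sts → 47.

CO 47 sts.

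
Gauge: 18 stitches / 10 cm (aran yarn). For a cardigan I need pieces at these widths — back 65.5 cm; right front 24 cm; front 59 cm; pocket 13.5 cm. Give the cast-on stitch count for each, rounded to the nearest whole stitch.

Rate = 18/10 = 1.8 sts per cm.
back: 65.5 × 1.8 = 117.90 → 118.
right front: 24 × 1.8 = 43.20 → 43.
front: 59 × 1.8 = 106.20 → 106.
pocket: 13.5 × 1.8 = 24.30 → 24.

back 118; right front 43; front 106; pocket 24.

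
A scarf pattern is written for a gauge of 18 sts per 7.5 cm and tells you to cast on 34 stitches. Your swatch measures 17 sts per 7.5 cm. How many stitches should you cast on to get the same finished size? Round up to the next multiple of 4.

36 stitches.

Scale factor = 17 / 18 = 0.944.
34 × 17 / 18 = 32.11 sts.
→ 36 sts.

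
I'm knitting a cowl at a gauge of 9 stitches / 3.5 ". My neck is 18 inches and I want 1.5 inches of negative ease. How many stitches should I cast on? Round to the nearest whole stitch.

Finished = 18 − 1.5 = 16.5 in.
9 / 3.5 = 2.571 sts per inch.
16.50 × 2.571 = 42.43 sts.
→ 42 sts.

Cast on 42 stitches.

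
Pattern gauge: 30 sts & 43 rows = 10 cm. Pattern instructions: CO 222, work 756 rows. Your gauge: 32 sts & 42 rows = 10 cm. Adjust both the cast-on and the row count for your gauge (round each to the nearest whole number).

Stitches: 222 × 32/30 = 236.80 → 237.
Rows: 756 × 42/43 = 738.42 → 738.

Cast on 237 stitches; work 738 rows.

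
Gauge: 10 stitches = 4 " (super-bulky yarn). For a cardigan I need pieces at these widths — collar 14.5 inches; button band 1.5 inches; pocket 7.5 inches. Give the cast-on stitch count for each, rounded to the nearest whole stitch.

Rate = 10/4 = 2.5 sts per in.
collar: 14.5 × 2.5 = 36.25 → 36.
button band: 1.5 × 2.5 = 3.75 → 4.
pocket: 7.5 × 2.5 = 18.75 → 19.

collar 36; button band 4; pocket 19.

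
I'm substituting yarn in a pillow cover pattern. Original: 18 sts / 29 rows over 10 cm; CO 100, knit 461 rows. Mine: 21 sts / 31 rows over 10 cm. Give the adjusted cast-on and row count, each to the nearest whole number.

Cast on 117 stitches; work 493 rows.

Stitches: 100 × 21/18 = 116.67 → 117.
Rows: 461 × 31/29 = 492.79 → 493.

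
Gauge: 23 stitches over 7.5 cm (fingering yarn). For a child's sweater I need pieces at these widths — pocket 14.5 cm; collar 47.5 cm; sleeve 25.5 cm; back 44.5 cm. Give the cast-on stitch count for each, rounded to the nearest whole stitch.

pocket 44; collar 146; sleeve 78; back 136.

Rate = 23/7.5 = 3.067 sts per cm.
pocket: 14.5 × 3.067 = 44.47 → 44.
collar: 47.5 × 3.067 = 145.67 → 146.
sleeve: 25.5 × 3.067 = 78.20 → 78.
back: 44.5 × 3.067 = 136.47 → 136.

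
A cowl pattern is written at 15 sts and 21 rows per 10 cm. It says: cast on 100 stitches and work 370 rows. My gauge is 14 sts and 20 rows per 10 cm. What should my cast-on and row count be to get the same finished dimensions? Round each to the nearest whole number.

Stitches: 100 × 14/15 = 93.33 → 93.
Rows: 370 × 20/21 = 352.38 → 352.

Cast on 93 stitches; work 352 rows.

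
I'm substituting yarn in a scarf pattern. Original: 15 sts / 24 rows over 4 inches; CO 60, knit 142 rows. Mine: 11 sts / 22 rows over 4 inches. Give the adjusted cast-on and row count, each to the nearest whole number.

Cast on 44 stitches; work 130 rows.

Stitches: 60 × 11/15 = 44.00 → 44.
Rows: 142 × 22/24 = 130.17 → 130.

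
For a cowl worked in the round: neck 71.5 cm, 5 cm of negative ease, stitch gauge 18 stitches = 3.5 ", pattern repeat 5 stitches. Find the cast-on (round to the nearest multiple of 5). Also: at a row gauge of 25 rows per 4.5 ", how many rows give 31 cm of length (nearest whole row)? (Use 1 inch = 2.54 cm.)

Cast on 135 stitches; work 68 rows.

Finished = 71.5 − 5 = 66.5 cm.
66.5 cm × 1/2.54 = 26.18 inches.
18/3.5 = 5.143 sts per in; 26.18 × 5.143 = 134.65 sts.
Nearest multiple of 5 → 135.
31 cm = 12.20 inches; × 5.556 = 67.80 → 68 rows.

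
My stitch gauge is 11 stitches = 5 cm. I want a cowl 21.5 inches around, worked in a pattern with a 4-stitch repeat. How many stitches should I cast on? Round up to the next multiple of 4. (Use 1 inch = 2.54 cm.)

21.5 in = 21.5 × 2.54 = 54.61 cm.
11 / 5 = 2.2 sts/cm.
54.61 × 2.2 = 120.14 sts.
→ 124.

124 stitches.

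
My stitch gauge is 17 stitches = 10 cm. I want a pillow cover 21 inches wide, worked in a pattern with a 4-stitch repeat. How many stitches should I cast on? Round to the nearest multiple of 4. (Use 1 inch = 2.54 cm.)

21 in = 21 × 2.54 = 53.34 cm.
17 / 10 = 1.7 sts/cm.
53.34 × 1.7 = 90.68 sts.
→ 92.

CO 92 sts.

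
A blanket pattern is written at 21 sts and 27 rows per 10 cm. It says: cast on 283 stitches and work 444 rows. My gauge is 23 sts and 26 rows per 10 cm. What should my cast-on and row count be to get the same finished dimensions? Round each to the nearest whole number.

Stitches: 283 × 23/21 = 309.95 → 310.
Rows: 444 × 26/27 = 427.56 → 428.

Cast on 310 stitches; work 428 rows.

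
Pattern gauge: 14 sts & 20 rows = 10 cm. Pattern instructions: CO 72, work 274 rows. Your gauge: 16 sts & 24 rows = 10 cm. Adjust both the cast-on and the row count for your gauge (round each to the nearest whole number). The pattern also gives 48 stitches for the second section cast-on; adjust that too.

Stitches: 72 × 16/14 = 82.29 → 82.
Rows: 274 × 24/20 = 328.80 → 329.
second section cast-on: 48 × 16/14 = 54.86 → 55.

Cast on 82 stitches; work 329 rows; second section cast-on 55 stitches.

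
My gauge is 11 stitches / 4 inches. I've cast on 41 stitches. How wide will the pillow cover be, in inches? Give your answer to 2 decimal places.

14.91 inches.

11 stitches / 4 inch = 2.75 stitches per inch.
41 / 2.75 = 14.909 inches.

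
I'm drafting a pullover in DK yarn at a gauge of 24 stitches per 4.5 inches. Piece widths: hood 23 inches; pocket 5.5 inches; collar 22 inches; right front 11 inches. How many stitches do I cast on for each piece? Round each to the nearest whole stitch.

Rate = 24/4.5 = 5.333 sts per in.
hood: 23 × 5.333 = 122.67 → 123.
pocket: 5.5 × 5.333 = 29.33 → 29.
collar: 22 × 5.333 = 117.33 → 117.
right front: 11 × 5.333 = 58.67 → 59.

hood 123; pocket 29; collar 117; right front 59.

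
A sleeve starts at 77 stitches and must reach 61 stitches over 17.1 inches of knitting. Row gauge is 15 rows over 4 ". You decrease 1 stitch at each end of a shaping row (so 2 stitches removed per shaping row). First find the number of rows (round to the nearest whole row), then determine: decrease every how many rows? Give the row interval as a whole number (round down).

Rows = 17.1 × 3.75 = 64.1 → 64 rows.
Stitches to remove: 16 → 8 shaping rows (at 2 st each).
64 / 8 = 8.00 → every 8 rows.

Decrease every 8th row.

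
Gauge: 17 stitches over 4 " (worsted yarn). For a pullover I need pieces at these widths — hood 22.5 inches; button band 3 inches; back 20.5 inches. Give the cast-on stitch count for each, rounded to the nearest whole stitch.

hood 96; button band 13; back 87.

Rate = 17/4 = 4.25 sts per in.
hood: 22.5 × 4.25 = 95.62 → 96.
button band: 3 × 4.25 = 12.75 → 13.
back: 20.5 × 4.25 = 87.12 → 87.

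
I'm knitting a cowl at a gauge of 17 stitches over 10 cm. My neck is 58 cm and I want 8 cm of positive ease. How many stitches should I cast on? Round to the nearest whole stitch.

Finished = 58 + 8 = 66 cm.
17 / 10 = 1.7 sts per cm.
66.00 × 1.7 = 112.20 sts.
→ 112 sts.

CO 112 sts.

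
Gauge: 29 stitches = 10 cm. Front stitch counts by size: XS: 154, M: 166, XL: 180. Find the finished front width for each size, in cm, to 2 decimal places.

29/10 = 2.9 sts per cm.
XS: 154 / 2.9 = 53.103 → 53.10 cm.
M: 166 / 2.9 = 57.241 → 57.24 cm.
XL: 180 / 2.9 = 62.069 → 62.07 cm.

XS 53.10 cm; M 57.24 cm; XL 62.07 cm.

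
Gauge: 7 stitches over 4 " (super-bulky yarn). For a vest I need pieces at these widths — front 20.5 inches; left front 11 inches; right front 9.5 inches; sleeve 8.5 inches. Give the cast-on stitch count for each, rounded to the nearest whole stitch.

front 36; left front 19; right front 17; sleeve 15.

Rate = 7/4 = 1.75 sts per in.
front: 20.5 × 1.75 = 35.88 → 36.
left front: 11 × 1.75 = 19.25 → 19.
right front: 9.5 × 1.75 = 16.62 → 17.
sleeve: 8.5 × 1.75 = 14.88 → 15.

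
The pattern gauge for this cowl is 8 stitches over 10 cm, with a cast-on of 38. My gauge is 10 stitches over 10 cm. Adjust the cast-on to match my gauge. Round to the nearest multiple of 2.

Cast on 48 stitches.

Scale factor = 10 / 8 = 1.250.
38 × 10 / 8 = 47.50 sts.
→ 48 sts.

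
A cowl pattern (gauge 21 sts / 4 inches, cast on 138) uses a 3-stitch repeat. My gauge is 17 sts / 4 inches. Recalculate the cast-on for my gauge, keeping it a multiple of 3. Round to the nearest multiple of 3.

138 × 17 / 21 = 111.71.
Nearest multiple of 3: 111.

CO 111 sts.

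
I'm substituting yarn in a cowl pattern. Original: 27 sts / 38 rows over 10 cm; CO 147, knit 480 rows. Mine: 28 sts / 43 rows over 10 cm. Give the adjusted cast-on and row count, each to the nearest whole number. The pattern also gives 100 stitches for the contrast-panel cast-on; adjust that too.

Stitches: 147 × 28/27 = 152.44 → 152.
Rows: 480 × 43/38 = 543.16 → 543.
contrast-panel cast-on: 100 × 28/27 = 103.70 → 104.

Cast on 152 stitches; work 543 rows; contrast-panel cast-on 104 stitches.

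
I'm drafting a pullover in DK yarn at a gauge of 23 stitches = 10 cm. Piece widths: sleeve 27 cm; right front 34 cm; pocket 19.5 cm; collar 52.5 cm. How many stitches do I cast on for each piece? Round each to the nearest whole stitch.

sleeve 62; right front 78; pocket 45; collar 121.

Rate = 23/10 = 2.3 sts per cm.
sleeve: 27 × 2.3 = 62.10 → 62.
right front: 34 × 2.3 = 78.20 → 78.
pocket: 19.5 × 2.3 = 44.85 → 45.
collar: 52.5 × 2.3 = 120.75 → 121.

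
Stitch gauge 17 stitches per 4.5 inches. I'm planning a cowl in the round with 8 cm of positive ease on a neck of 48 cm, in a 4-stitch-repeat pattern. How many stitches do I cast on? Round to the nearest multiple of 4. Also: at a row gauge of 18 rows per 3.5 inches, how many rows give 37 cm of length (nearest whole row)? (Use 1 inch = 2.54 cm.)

Finished = 48 + 8 = 56 cm.
56 cm × 1/2.54 = 22.05 inches.
17/4.5 = 3.778 sts per in; 22.05 × 3.778 = 83.29 sts.
Nearest multiple of 4 → 84.
37 cm = 14.57 inches; × 5.143 = 74.92 → 75 rows.

Cast on 84 stitches; work 75 rows.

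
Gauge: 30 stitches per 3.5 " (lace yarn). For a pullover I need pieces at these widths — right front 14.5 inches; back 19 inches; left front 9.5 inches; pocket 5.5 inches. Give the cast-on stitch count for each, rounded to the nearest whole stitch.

Rate = 30/3.5 = 8.571 sts per in.
right front: 14.5 × 8.571 = 124.29 → 124.
back: 19 × 8.571 = 162.86 → 163.
left front: 9.5 × 8.571 = 81.43 → 81.
pocket: 5.5 × 8.571 = 47.14 → 47.

right front 124; back 163; left front 81; pocket 47.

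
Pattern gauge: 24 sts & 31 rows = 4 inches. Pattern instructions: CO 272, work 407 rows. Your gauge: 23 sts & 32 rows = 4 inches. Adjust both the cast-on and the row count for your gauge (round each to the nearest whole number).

Cast on 261 stitches; work 420 rows.

Stitches: 272 × 23/24 = 260.67 → 261.
Rows: 407 × 32/31 = 420.13 → 420.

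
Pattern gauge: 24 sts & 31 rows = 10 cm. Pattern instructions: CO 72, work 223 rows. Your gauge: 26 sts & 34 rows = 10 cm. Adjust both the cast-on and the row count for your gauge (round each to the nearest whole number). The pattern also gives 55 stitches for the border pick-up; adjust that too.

Stitches: 72 × 26/24 = 78.00 → 78.
Rows: 223 × 34/31 = 244.58 → 245.
border pick-up: 55 × 26/24 = 59.58 → 60.

Cast on 78 stitches; work 245 rows; border pick-up 60 stitches.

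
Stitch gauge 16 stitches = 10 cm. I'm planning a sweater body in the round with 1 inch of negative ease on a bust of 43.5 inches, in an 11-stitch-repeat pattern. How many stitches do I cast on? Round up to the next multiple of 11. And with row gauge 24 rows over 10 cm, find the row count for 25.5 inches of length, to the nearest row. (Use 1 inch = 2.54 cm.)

Finished = 43.5 − 1 = 42.5 inches.
42.5 inches × 2.54 = 107.95 cm.
16/10 = 1.6 sts per cm; 107.95 × 1.6 = 172.72 sts.
Next multiple of 11 → 176.
25.5 inches = 64.77 cm; × 2.4 = 155.45 → 155 rows.

Cast on 176 stitches; work 155 rows.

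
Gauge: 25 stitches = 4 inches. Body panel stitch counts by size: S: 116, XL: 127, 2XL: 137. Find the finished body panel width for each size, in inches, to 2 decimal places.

S 18.56 inches; XL 20.32 inches; 2XL 21.92 inches.

25/4 = 6.25 sts per in.
S: 116 / 6.25 = 18.560 → 18.56 in.
XL: 127 / 6.25 = 20.320 → 20.32 in.
2XL: 137 / 6.25 = 21.920 → 21.92 in.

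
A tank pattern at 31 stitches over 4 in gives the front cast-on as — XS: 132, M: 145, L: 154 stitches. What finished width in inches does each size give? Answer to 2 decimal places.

XS 17.03 inches; M 18.71 inches; L 19.87 inches.

31/4 = 7.75 sts per in.
XS: 132 / 7.75 = 17.032 → 17.03 in.
M: 145 / 7.75 = 18.710 → 18.71 in.
L: 154 / 7.75 = 19.871 → 19.87 in.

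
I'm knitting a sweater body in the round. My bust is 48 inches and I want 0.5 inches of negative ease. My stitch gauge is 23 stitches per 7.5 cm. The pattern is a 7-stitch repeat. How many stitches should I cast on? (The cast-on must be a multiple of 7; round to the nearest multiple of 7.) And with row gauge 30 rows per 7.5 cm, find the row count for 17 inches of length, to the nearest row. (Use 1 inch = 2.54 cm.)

Finished = 48 − 0.5 = 47.5 inches.
47.5 inches × 2.54 = 120.65 cm.
23/7.5 = 3.067 sts per cm; 120.65 × 3.067 = 369.99 sts.
Nearest multiple of 7 → 371.
17 inches = 43.18 cm; × 4 = 172.72 → 173 rows.

Cast on 371 stitches; work 173 rows.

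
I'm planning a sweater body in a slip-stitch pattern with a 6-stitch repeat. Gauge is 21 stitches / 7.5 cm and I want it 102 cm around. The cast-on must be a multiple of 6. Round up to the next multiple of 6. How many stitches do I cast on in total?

21 / 7.5 = 2.8 sts per cm.
102 × 2.8 = 285.60 sts.
Next multiple of 6: 288.

CO 288 sts.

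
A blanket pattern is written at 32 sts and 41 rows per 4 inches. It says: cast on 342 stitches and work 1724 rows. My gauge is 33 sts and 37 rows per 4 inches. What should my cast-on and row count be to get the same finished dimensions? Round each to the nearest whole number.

Stitches: 342 × 33/32 = 352.69 → 353.
Rows: 1724 × 37/41 = 1555.80 → 1556.

Cast on 353 stitches; work 1556 rows.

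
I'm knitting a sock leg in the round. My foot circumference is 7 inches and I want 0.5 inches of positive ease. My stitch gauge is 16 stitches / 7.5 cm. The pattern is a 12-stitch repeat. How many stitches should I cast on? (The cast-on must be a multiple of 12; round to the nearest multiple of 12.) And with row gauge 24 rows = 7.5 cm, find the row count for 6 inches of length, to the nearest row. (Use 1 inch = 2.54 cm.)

Cast on 36 stitches; work 49 rows.

Finished = 7 + 0.5 = 7.5 inches.
7.5 inches × 2.54 = 19.05 cm.
16/7.5 = 2.133 sts per cm; 19.05 × 2.133 = 40.64 sts.
Nearest multiple of 12 → 36.
6 inches = 15.24 cm; × 3.2 = 48.77 → 49 rows.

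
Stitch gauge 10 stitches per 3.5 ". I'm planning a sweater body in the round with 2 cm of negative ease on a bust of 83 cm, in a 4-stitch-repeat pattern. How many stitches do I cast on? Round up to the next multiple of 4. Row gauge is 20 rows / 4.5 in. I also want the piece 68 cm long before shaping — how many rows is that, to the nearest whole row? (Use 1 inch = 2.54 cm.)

Cast on 92 stitches; work 119 rows.

Finished = 83 − 2 = 81 cm.
81 cm × 1/2.54 = 31.89 inches.
10/3.5 = 2.857 sts per in; 31.89 × 2.857 = 91.11 sts.
Next multiple of 4 → 92.
68 cm = 26.77 inches; × 4.444 = 118.99 → 119 rows.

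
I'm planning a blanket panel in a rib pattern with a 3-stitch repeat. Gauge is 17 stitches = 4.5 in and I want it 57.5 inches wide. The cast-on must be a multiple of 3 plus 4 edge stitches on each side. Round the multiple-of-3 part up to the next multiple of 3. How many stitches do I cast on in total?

218 stitches.

17 / 4.5 = 3.778 sts per inch.
57.5 × 3.778 = 217.22 sts.
Less 8 edge sts → 209.22 for the repeat.
Next multiple of 3: 210.
Add back 8 edge sts → 218.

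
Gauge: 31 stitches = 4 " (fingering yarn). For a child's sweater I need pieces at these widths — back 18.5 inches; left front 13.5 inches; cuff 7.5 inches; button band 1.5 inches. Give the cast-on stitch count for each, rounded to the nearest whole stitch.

back 143; left front 105; cuff 58; button band 12.

Rate = 31/4 = 7.75 sts per in.
back: 18.5 × 7.75 = 143.38 → 143.
left front: 13.5 × 7.75 = 104.62 → 105.
cuff: 7.5 × 7.75 = 58.12 → 58.
button band: 1.5 × 7.75 = 11.62 → 12.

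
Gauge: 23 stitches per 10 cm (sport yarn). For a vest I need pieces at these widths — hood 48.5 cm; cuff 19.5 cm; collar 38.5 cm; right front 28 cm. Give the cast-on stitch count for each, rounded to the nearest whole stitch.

hood 112; cuff 45; collar 89; right front 64.

Rate = 23/10 = 2.3 sts per cm.
hood: 48.5 × 2.3 = 111.55 → 112.
cuff: 19.5 × 2.3 = 44.85 → 45.
collar: 38.5 × 2.3 = 88.55 → 89.
right front: 28 × 2.3 = 64.40 → 64.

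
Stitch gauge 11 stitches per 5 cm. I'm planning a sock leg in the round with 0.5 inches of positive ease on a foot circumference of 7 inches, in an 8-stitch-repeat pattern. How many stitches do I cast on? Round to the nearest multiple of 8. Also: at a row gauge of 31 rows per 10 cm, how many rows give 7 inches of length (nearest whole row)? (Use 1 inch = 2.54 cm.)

Finished = 7 + 0.5 = 7.5 inches.
7.5 inches × 2.54 = 19.05 cm.
11/5 = 2.2 sts per cm; 19.05 × 2.2 = 41.91 sts.
Nearest multiple of 8 → 40.
7 inches = 17.78 cm; × 3.1 = 55.12 → 55 rows.

Cast on 40 stitches; work 55 rows.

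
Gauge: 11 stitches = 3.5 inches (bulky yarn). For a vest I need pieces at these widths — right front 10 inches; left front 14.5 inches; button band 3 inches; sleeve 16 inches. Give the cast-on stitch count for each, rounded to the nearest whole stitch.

right front 31; left front 46; button band 9; sleeve 50.

Rate = 11/3.5 = 3.143 sts per in.
right front: 10 × 3.143 = 31.43 → 31.
left front: 14.5 × 3.143 = 45.57 → 46.
button band: 3 × 3.143 = 9.43 → 9.
sleeve: 16 × 3.143 = 50.29 → 50.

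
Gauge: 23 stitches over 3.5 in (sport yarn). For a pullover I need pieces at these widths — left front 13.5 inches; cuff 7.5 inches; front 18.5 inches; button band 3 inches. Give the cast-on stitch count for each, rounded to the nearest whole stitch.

left front 89; cuff 49; front 122; button band 20.

Rate = 23/3.5 = 6.571 sts per in.
left front: 13.5 × 6.571 = 88.71 → 89.
cuff: 7.5 × 6.571 = 49.29 → 49.
front: 18.5 × 6.571 = 121.57 → 122.
button band: 3 × 6.571 = 19.71 → 20.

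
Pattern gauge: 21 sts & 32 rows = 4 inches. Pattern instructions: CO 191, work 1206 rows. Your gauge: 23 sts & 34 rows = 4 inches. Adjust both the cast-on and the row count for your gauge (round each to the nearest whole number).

Stitches: 191 × 23/21 = 209.19 → 209.
Rows: 1206 × 34/32 = 1281.38 → 1281.

Cast on 209 stitches; work 1281 rows.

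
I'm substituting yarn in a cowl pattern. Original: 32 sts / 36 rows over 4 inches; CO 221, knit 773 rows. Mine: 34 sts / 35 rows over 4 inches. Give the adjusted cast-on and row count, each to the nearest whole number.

Cast on 235 stitches; work 752 rows.

Stitches: 221 × 34/32 = 234.81 → 235.
Rows: 773 × 35/36 = 751.53 → 752.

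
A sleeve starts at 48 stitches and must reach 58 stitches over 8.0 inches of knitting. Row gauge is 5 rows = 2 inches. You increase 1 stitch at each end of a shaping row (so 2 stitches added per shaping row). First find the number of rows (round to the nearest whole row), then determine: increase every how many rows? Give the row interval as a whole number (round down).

Rows = 8.0 × 2.5 = 20.0 → 20 rows.
Stitches to add: 10 → 5 shaping rows (at 2 st each).
20 / 5 = 4.00 → every 4 rows.

Increase every 4th row.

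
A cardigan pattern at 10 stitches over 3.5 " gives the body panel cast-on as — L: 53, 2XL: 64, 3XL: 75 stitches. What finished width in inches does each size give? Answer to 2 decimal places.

10/3.5 = 2.857 sts per in.
L: 53 / 2.857 = 18.550 → 18.55 in.
2XL: 64 / 2.857 = 22.400 → 22.40 in.
3XL: 75 / 2.857 = 26.250 → 26.25 in.

L 18.55 inches; 2XL 22.40 inches; 3XL 26.25 inches.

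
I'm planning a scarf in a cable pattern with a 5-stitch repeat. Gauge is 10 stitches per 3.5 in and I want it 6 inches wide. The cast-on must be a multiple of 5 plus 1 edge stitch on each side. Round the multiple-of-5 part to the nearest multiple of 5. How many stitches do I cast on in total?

CO 17 sts.

10 / 3.5 = 2.857 sts per inch.
6 × 2.857 = 17.14 sts.
Less 2 edge sts → 15.14 for the repeat.
Nearest multiple of 5: 15.
Add back 2 edge sts → 17.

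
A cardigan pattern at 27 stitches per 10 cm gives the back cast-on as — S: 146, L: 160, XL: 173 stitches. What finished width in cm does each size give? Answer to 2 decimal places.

S 54.07 cm; L 59.26 cm; XL 64.07 cm.

27/10 = 2.7 sts per cm.
S: 146 / 2.7 = 54.074 → 54.07 cm.
L: 160 / 2.7 = 59.259 → 59.26 cm.
XL: 173 / 2.7 = 64.074 → 64.07 cm.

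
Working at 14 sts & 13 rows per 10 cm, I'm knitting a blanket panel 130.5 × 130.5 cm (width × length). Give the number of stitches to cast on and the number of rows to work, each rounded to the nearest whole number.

Stitch gauge = 14/10 = 1.4 sts/cm; 130.5 × 1.4 = 182.70 → 183 sts.
Row gauge = 13/10 = 1.3 rows/cm; 130.5 × 1.3 = 169.65 → 170 rows.

Cast on 183 stitches and work 170 rows.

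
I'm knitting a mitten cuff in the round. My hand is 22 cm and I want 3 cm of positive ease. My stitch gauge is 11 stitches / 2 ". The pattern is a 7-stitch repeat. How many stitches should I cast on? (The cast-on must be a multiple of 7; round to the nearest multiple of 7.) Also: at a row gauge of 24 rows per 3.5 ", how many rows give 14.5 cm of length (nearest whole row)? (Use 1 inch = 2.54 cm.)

Cast on 56 stitches; work 39 rows.

Finished = 22 + 3 = 25 cm.
25 cm × 1/2.54 = 9.84 inches.
11/2 = 5.5 sts per in; 9.84 × 5.5 = 54.13 sts.
Nearest multiple of 7 → 56.
14.5 cm = 5.71 inches; × 6.857 = 39.15 → 39 rows.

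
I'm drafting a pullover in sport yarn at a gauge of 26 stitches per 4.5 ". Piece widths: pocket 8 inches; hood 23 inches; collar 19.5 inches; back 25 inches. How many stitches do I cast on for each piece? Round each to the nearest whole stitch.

Rate = 26/4.5 = 5.778 sts per in.
pocket: 8 × 5.778 = 46.22 → 46.
hood: 23 × 5.778 = 132.89 → 133.
collar: 19.5 × 5.778 = 112.67 → 113.
back: 25 × 5.778 = 144.44 → 144.

pocket 46; hood 133; collar 113; back 144.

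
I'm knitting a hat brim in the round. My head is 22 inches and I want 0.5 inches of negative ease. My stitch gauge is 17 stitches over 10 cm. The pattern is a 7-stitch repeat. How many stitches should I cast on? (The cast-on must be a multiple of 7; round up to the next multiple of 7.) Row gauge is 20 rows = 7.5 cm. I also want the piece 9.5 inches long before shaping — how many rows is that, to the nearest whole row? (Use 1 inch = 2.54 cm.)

Cast on 98 stitches; work 64 rows.

Finished = 22 − 0.5 = 21.5 inches.
21.5 inches × 2.54 = 54.61 cm.
17/10 = 1.7 sts per cm; 54.61 × 1.7 = 92.84 sts.
Next multiple of 7 → 98.
9.5 inches = 24.13 cm; × 2.667 = 64.35 → 64 rows.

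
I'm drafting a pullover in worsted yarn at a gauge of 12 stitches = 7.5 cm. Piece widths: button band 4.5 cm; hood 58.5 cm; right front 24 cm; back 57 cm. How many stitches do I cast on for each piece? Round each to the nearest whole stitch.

Rate = 12/7.5 = 1.6 sts per cm.
button band: 4.5 × 1.6 = 7.20 → 7.
hood: 58.5 × 1.6 = 93.60 → 94.
right front: 24 × 1.6 = 38.40 → 38.
back: 57 × 1.6 = 91.20 → 91.

button band 7; hood 94; right front 38; back 91.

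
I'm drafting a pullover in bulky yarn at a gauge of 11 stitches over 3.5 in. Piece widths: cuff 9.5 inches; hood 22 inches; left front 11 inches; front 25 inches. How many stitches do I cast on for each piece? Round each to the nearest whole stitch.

cuff 30; hood 69; left front 35; front 79.

Rate = 11/3.5 = 3.143 sts per in.
cuff: 9.5 × 3.143 = 29.86 → 30.
hood: 22 × 3.143 = 69.14 → 69.
left front: 11 × 3.143 = 34.57 → 35.
front: 25 × 3.143 = 78.57 → 79.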